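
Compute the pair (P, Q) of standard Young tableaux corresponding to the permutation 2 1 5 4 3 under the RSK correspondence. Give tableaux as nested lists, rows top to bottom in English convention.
P = [[1, 3], [2, 4], [5]], Q = [[1, 3], [2, 4], [5]]

Insert each entry of the permutation into P by Schensted row insertion, recording in Q the position of each new cell.

Insert 2: appended to row 1. P = [[2]].
Insert 1: 1 bumps 2 from row 1; 2 starts row 2. P = [[1], [2]].
Insert 5: appended to row 1. P = [[1, 5], [2]].
Insert 4: 4 bumps 5 from row 1; 5 appends to row 2. P = [[1, 4], [2, 5]].
Insert 3: 3 bumps 4 from row 1; 4 bumps 5 from row 2; 5 starts row 3. P = [[1, 3], [2, 4], [5]].

So P = [[1, 3], [2, 4], [5]], Q = [[1, 3], [2, 4], [5]].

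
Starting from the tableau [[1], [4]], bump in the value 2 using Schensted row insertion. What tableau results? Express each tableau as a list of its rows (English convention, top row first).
[[1, 2], [4]]

2 is larger than every entry of row 1, so it is appended to row 1. The new tableau is [[1, 2], [4]].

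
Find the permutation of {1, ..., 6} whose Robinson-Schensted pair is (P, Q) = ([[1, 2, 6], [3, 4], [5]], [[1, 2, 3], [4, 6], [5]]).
3 5 6 4 1 2

Reverse RSK: for i = n, n-1, ..., 1, locate i in Q, remove the corresponding corner cell from P, and reverse-bump its entry up through P; the value ejected from row 1 is w(i).

So w = 3 5 6 4 1 2.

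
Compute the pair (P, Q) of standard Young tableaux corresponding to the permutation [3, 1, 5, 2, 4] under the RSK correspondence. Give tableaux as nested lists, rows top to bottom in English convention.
P = [[1, 2, 4], [3, 5]], Q = [[1, 3, 5], [2, 4]]

Insert each entry of the permutation into P by Schensted row insertion, recording in Q the position of each new cell.

Insert 3: appended to row 1. P = [[3]].
Insert 1: 1 bumps 3 from row 1; 3 starts row 2. P = [[1], [3]].
Insert 5: appended to row 1. P = [[1, 5], [3]].
Insert 2: 2 bumps 5 from row 1; 5 appends to row 2. P = [[1, 2], [3, 5]].
Insert 4: appended to row 1. P = [[1, 2, 4], [3, 5]].

So P = [[1, 2, 4], [3, 5]], Q = [[1, 3, 5], [2, 4]].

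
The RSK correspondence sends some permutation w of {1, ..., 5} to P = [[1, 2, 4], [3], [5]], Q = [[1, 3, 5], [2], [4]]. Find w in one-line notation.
5 1 3 2 4

Reverse the RSK construction: for i from n down to 1, find the cell of Q containing i, remove the entry at that cell from P, and reverse-bump it up through P; the value ejected from row 1 is w(i).

Step i=5: Q has 5 at row 1, column 3; remove that cell from P, ejecting 4. So w(5) = 4. P is now [[1, 2], [3], [5]].
Step i=4: Q has 4 at row 3, column 1; remove 5 from row 3 of P and reverse-bump: 5 enters row 2 and ejects 3; 3 enters row 1 and ejects 2. So w(4) = 2. P is now [[1, 3], [5]].
Step i=3: Q has 3 at row 1, column 2; remove that cell from P, ejecting 3. So w(3) = 3. P is now [[1], [5]].
Step i=2: Q has 2 at row 2, column 1; remove 5 from row 2 of P and reverse-bump: 5 enters row 1 and ejects 1. So w(2) = 1. P is now [[5]].
Step i=1: Q has 1 at row 1, column 1; remove that cell from P, ejecting 5. So w(1) = 5. P is now [].

So w = 5 1 3 2 4.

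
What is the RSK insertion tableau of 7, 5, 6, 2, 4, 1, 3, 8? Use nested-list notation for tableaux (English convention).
Insert 7: appended to row 1. P = [[7]].
Insert 5: 5 bumps 7 from row 1; 7 starts row 2. P = [[5], [7]].
Insert 6: appended to row 1. P = [[5, 6], [7]].
Insert 2: 2 bumps 5 from row 1; 5 bumps 7 from row 2; 7 starts row 3. P = [[2, 6], [5], [7]].
Insert 4: 4 bumps 6 from row 1; 6 appends to row 2. P = [[2, 4], [5, 6], [7]].
Insert 1: 1 bumps 2 from row 1; 2 bumps 5 from row 2; 5 bumps 7 from row 3; 7 starts row 4. P = [[1, 4], [2, 6], [5], [7]].
Insert 3: 3 bumps 4 from row 1; 4 bumps 6 from row 2; 6 appends to row 3. P = [[1, 3], [2, 4], [5, 6], [7]].
Insert 8: appended to row 1. P = [[1, 3, 8], [2, 4], [5, 6], [7]].

So P = [[1, 3, 8], [2, 4], [5, 6], [7]].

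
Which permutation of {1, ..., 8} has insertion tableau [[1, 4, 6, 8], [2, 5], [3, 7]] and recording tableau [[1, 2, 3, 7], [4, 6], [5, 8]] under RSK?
Reverse the RSK construction: for i from n down to 1, find the cell of Q containing i, remove the entry at that cell from P, and reverse-bump it up through P; the value ejected from row 1 is w(i).

Step i=8: Q has 8 at row 3, column 2; remove 7 from row 3 of P and reverse-bump: 7 enters row 2 and ejects 5; 5 enters row 1 and ejects 4. So w(8) = 4. P is now [[1, 5, 6, 8], [2, 7], [3]].
Step i=7: Q has 7 at row 1, column 4; remove that cell from P, ejecting 8. So w(7) = 8. P is now [[1, 5, 6], [2, 7], [3]].
Step i=6: Q has 6 at row 2, column 2; remove 7 from row 2 of P and reverse-bump: 7 enters row 1 and ejects 6. So w(6) = 6. P is now [[1, 5, 7], [2], [3]].
Step i=5: Q has 5 at row 3, column 1; remove 3 from row 3 of P and reverse-bump: 3 enters row 2 and ejects 2; 2 enters row 1 and ejects 1. So w(5) = 1. P is now [[2, 5, 7], [3]].
Step i=4: Q has 4 at row 2, column 1; remove 3 from row 2 of P and reverse-bump: 3 enters row 1 and ejects 2. So w(4) = 2. P is now [[3, 5, 7]].
Step i=3: Q has 3 at row 1, column 3; remove that cell from P, ejecting 7. So w(3) = 7. P is now [[3, 5]].
Step i=2: Q has 2 at row 1, column 2; remove that cell from P, ejecting 5. So w(2) = 5. P is now [[3]].
Step i=1: Q has 1 at row 1, column 1; remove that cell from P, ejecting 3. So w(1) = 3. P is now [].

So w = 3 5 7 2 1 6 8 4.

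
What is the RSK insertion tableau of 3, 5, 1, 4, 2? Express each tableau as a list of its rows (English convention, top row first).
P = [[1, 2], [3, 4], [5]]

Insert 3: appended to row 1. P = [[3]].
Insert 5: appended to row 1. P = [[3, 5]].
Insert 1: 1 bumps 3 from row 1; 3 starts row 2. P = [[1, 5], [3]].
Insert 4: 4 bumps 5 from row 1; 5 appends to row 2. P = [[1, 4], [3, 5]].
Insert 2: 2 bumps 4 from row 1; 4 bumps 5 from row 2; 5 starts row 3. P = [[1, 2], [3, 4], [5]].

So P = [[1, 2], [3, 4], [5]].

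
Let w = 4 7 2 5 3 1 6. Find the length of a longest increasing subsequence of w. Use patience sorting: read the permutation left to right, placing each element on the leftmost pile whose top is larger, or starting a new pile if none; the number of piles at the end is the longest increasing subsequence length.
3

4: new pile. tops = [4]
7: new pile. tops = [4, 7]
2: onto pile 1 (replacing 4). tops = [2, 7]
5: onto pile 2 (replacing 7). tops = [2, 5]
3: onto pile 2 (replacing 5). tops = [2, 3]
1: onto pile 1 (replacing 2). tops = [1, 3]
6: new pile. tops = [1, 3, 6]

3 piles, so the longest increasing subsequence has length 3.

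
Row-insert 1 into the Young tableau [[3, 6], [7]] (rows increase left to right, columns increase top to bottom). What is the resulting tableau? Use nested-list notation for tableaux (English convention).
In row 1, 1 replaces 3 (the leftmost entry greater than 1); 3 is bumped to row 2. In row 2, 3 replaces 7 (the leftmost entry greater than 3); 7 is bumped to row 3. 7 starts a new row 3. The new tableau is [[1, 6], [3], [7]].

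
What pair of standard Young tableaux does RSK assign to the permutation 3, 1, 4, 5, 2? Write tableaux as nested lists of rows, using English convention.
Insert each entry of the permutation into P by Schensted row insertion, recording in Q the position of each new cell.

Insert 3: appended to row 1. P = [[3]].
Insert 1: 1 bumps 3 from row 1; 3 starts row 2. P = [[1], [3]].
Insert 4: appended to row 1. P = [[1, 4], [3]].
Insert 5: appended to row 1. P = [[1, 4, 5], [3]].
Insert 2: 2 bumps 4 from row 1; 4 appends to row 2. P = [[1, 2, 5], [3, 4]].

So P = [[1, 2, 5], [3, 4]], Q = [[1, 3, 4], [2, 5]].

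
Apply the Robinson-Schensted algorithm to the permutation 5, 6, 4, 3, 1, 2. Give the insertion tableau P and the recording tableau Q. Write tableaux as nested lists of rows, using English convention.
P = [[1, 2], [3, 6], [4], [5]], Q = [[1, 2], [3, 6], [4], [5]]

Insert each entry of the permutation into P by Schensted row insertion, recording in Q the position of each new cell.

Insert 5: appended to row 1. P = [[5]].
Insert 6: appended to row 1. P = [[5, 6]].
Insert 4: 4 bumps 5 from row 1; 5 starts row 2. P = [[4, 6], [5]].
Insert 3: 3 bumps 4 from row 1; 4 bumps 5 from row 2; 5 starts row 3. P = [[3, 6], [4], [5]].
Insert 1: 1 bumps 3 from row 1; 3 bumps 4 from row 2; 4 bumps 5 from row 3; 5 starts row 4. P = [[1, 6], [3], [4], [5]].
Insert 2: 2 bumps 6 from row 1; 6 appends to row 2. P = [[1, 2], [3, 6], [4], [5]].

So P = [[1, 2], [3, 6], [4], [5]], Q = [[1, 2], [3, 6], [4], [5]].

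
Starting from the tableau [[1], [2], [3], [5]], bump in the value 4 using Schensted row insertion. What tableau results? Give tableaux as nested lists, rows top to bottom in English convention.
4 is larger than every entry of row 1, so it is appended to row 1. The new tableau is [[1, 4], [2], [3], [5]].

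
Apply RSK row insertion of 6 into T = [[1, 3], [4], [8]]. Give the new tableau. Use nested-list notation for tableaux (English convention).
[[1, 3, 6], [4], [8]]

6 is larger than every entry of row 1, so it is appended to row 1. The new tableau is [[1, 3, 6], [4], [8]].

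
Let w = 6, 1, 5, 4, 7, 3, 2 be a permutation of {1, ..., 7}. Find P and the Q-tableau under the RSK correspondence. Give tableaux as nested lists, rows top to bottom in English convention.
P = [[1, 2, 7], [3], [4], [5], [6]], Q = [[1, 3, 5], [2], [4], [6], [7]]

Insert each entry of the permutation into P by Schensted row insertion, recording in Q the position of each new cell.

Insert 6: appended to row 1. P = [[6]], Q = [[1]].
Insert 1: 1 bumps 6 from row 1; 6 starts row 2. P = [[1], [6]], Q = [[1], [2]].
Insert 5: appended to row 1. P = [[1, 5], [6]], Q = [[1, 3], [2]].
Insert 4: 4 bumps 5 from row 1; 5 bumps 6 from row 2; 6 starts row 3. P = [[1, 4], [5], [6]], Q = [[1, 3], [2], [4]].
Insert 7: appended to row 1. P = [[1, 4, 7], [5], [6]], Q = [[1, 3, 5], [2], [4]].
Insert 3: 3 bumps 4 from row 1; 4 bumps 5 from row 2; 5 bumps 6 from row 3; 6 starts row 4. P = [[1, 3, 7], [4], [5], [6]], Q = [[1, 3, 5], [2], [4], [6]].
Insert 2: 2 bumps 3 from row 1; 3 bumps 4 from row 2; 4 bumps 5 from row 3; 5 bumps 6 from row 4; 6 starts row 5. P = [[1, 2, 7], [3], [4], [5], [6]], Q = [[1, 3, 5], [2], [4], [6], [7]].

So P = [[1, 2, 7], [3], [4], [5], [6]], Q = [[1, 3, 5], [2], [4], [6], [7]].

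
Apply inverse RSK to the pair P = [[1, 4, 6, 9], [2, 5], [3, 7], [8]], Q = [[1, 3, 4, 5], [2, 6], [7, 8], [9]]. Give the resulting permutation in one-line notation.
Reverse the RSK construction: for i from n down to 1, find the cell of Q containing i, remove the entry at that cell from P, and reverse-bump it up through P; the value ejected from row 1 is w(i).

Step i=9: Q has 9 at row 4, column 1; remove 8 from row 4 of P and reverse-bump: 8 enters row 3 and ejects 7; 7 enters row 2 and ejects 5; 5 enters row 1 and ejects 4. So w(9) = 4. P is now [[1, 5, 6, 9], [2, 7], [3, 8]].
Step i=8: Q has 8 at row 3, column 2; remove 8 from row 3 of P and reverse-bump: 8 enters row 2 and ejects 7; 7 enters row 1 and ejects 6. So w(8) = 6. P is now [[1, 5, 7, 9], [2, 8], [3]].
Step i=7: Q has 7 at row 3, column 1; remove 3 from row 3 of P and reverse-bump: 3 enters row 2 and ejects 2; 2 enters row 1 and ejects 1. So w(7) = 1. P is now [[2, 5, 7, 9], [3, 8]].
Step i=6: Q has 6 at row 2, column 2; remove 8 from row 2 of P and reverse-bump: 8 enters row 1 and ejects 7. So w(6) = 7. P is now [[2, 5, 8, 9], [3]].
Step i=5: Q has 5 at row 1, column 4; remove that cell from P, ejecting 9. So w(5) = 9. P is now [[2, 5, 8], [3]].
Step i=4: Q has 4 at row 1, column 3; remove that cell from P, ejecting 8. So w(4) = 8. P is now [[2, 5], [3]].
Step i=3: Q has 3 at row 1, column 2; remove that cell from P, ejecting 5. So w(3) = 5. P is now [[2], [3]].
Step i=2: Q has 2 at row 2, column 1; remove 3 from row 2 of P and reverse-bump: 3 enters row 1 and ejects 2. So w(2) = 2. P is now [[3]].
Step i=1: Q has 1 at row 1, column 1; remove that cell from P, ejecting 3. So w(1) = 3. P is now [].

So w = 3 2 5 8 9 7 1 6 4.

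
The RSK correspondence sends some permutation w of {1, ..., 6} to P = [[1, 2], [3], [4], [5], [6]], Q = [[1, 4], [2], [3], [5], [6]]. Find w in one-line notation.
6 5 1 4 3 2

Reverse the RSK construction: for i from n down to 1, find the cell of Q containing i, remove the entry at that cell from P, and reverse-bump it up through P; the value ejected from row 1 is w(i).

Step i=6: Q has 6 at row 5, column 1; remove 6 from row 5 of P and reverse-bump: 6 enters row 4 and ejects 5; 5 enters row 3 and ejects 4; 4 enters row 2 and ejects 3; 3 enters row 1 and ejects 2. So w(6) = 2. P is now [[1, 3], [4], [5], [6]].
Step i=5: Q has 5 at row 4, column 1; remove 6 from row 4 of P and reverse-bump: 6 enters row 3 and ejects 5; 5 enters row 2 and ejects 4; 4 enters row 1 and ejects 3. So w(5) = 3. P is now [[1, 4], [5], [6]].
Step i=4: Q has 4 at row 1, column 2; remove that cell from P, ejecting 4. So w(4) = 4. P is now [[1], [5], [6]].
Step i=3: Q has 3 at row 3, column 1; remove 6 from row 3 of P and reverse-bump: 6 enters row 2 and ejects 5; 5 enters row 1 and ejects 1. So w(3) = 1. P is now [[5], [6]].
Step i=2: Q has 2 at row 2, column 1; remove 6 from row 2 of P and reverse-bump: 6 enters row 1 and ejects 5. So w(2) = 5. P is now [[6]].
Step i=1: Q has 1 at row 1, column 1; remove that cell from P, ejecting 6. So w(1) = 6. P is now [].

So w = 6 5 1 4 3 2.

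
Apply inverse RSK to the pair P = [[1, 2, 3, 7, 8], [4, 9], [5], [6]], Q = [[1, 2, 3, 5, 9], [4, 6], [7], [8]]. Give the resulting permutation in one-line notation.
Reverse the RSK construction: for i from n down to 1, find the cell of Q containing i, remove the entry at that cell from P, and reverse-bump it up through P; the value ejected from row 1 is w(i).

Step i=9: Q has 9 at row 1, column 5; remove that cell from P, ejecting 8. So w(9) = 8. P is now [[1, 2, 3, 7], [4, 9], [5], [6]].
Step i=8: Q has 8 at row 4, column 1; remove 6 from row 4 of P and reverse-bump: 6 enters row 3 and ejects 5; 5 enters row 2 and ejects 4; 4 enters row 1 and ejects 3. So w(8) = 3. P is now [[1, 2, 4, 7], [5, 9], [6]].
Step i=7: Q has 7 at row 3, column 1; remove 6 from row 3 of P and reverse-bump: 6 enters row 2 and ejects 5; 5 enters row 1 and ejects 4. So w(7) = 4. P is now [[1, 2, 5, 7], [6, 9]].
Step i=6: Q has 6 at row 2, column 2; remove 9 from row 2 of P and reverse-bump: 9 enters row 1 and ejects 7. So w(6) = 7. P is now [[1, 2, 5, 9], [6]].
Step i=5: Q has 5 at row 1, column 4; remove that cell from P, ejecting 9. So w(5) = 9. P is now [[1, 2, 5], [6]].
Step i=4: Q has 4 at row 2, column 1; remove 6 from row 2 of P and reverse-bump: 6 enters row 1 and ejects 5. So w(4) = 5. P is now [[1, 2, 6]].
Step i=3: Q has 3 at row 1, column 3; remove that cell from P, ejecting 6. So w(3) = 6. P is now [[1, 2]].
Step i=2: Q has 2 at row 1, column 2; remove that cell from P, ejecting 2. So w(2) = 2. P is now [[1]].
Step i=1: Q has 1 at row 1, column 1; remove that cell from P, ejecting 1. So w(1) = 1. P is now [].

So w = 1 2 6 5 9 7 4 3 8.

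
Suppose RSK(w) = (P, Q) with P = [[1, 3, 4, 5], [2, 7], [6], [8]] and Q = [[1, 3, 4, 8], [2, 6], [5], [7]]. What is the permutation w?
8 2 6 7 3 4 1 5

Reverse the RSK construction: for i from n down to 1, find the cell of Q containing i, remove the entry at that cell from P, and reverse-bump it up through P; the value ejected from row 1 is w(i).

Step i=8: Q has 8 at row 1, column 4; remove that cell from P, ejecting 5. So w(8) = 5. P is now [[1, 3, 4], [2, 7], [6], [8]].
Step i=7: Q has 7 at row 4, column 1; remove 8 from row 4 of P and reverse-bump: 8 enters row 3 and ejects 6; 6 enters row 2 and ejects 2; 2 enters row 1 and ejects 1. So w(7) = 1. P is now [[2, 3, 4], [6, 7], [8]].
Step i=6: Q has 6 at row 2, column 2; remove 7 from row 2 of P and reverse-bump: 7 enters row 1 and ejects 4. So w(6) = 4. P is now [[2, 3, 7], [6], [8]].
Step i=5: Q has 5 at row 3, column 1; remove 8 from row 3 of P and reverse-bump: 8 enters row 2 and ejects 6; 6 enters row 1 and ejects 3. So w(5) = 3. P is now [[2, 6, 7], [8]].
Step i=4: Q has 4 at row 1, column 3; remove that cell from P, ejecting 7. So w(4) = 7. P is now [[2, 6], [8]].
Step i=3: Q has 3 at row 1, column 2; remove that cell from P, ejecting 6. So w(3) = 6. P is now [[2], [8]].
Step i=2: Q has 2 at row 2, column 1; remove 8 from row 2 of P and reverse-bump: 8 enters row 1 and ejects 2. So w(2) = 2. P is now [[8]].
Step i=1: Q has 1 at row 1, column 1; remove that cell from P, ejecting 8. So w(1) = 8. P is now [].

So w = 8 2 6 7 3 4 1 5.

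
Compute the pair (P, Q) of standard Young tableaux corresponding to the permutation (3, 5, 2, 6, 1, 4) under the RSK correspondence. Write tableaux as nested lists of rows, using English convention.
Insert each entry of the permutation into P by Schensted row insertion, recording in Q the position of each new cell.

Insert 3: appended to row 1. P = [[3]].
Insert 5: appended to row 1. P = [[3, 5]].
Insert 2: 2 bumps 3 from row 1; 3 starts row 2. P = [[2, 5], [3]].
Insert 6: appended to row 1. P = [[2, 5, 6], [3]].
Insert 1: 1 bumps 2 from row 1; 2 bumps 3 from row 2; 3 starts row 3. P = [[1, 5, 6], [2], [3]].
Insert 4: 4 bumps 5 from row 1; 5 appends to row 2. P = [[1, 4, 6], [2, 5], [3]].

So P = [[1, 4, 6], [2, 5], [3]], Q = [[1, 2, 4], [3, 6], [5]].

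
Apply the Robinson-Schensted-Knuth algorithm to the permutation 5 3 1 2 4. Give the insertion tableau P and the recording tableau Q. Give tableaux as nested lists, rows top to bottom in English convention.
P = [[1, 2, 4], [3], [5]], Q = [[1, 4, 5], [2], [3]]

Insert each entry of the permutation into P by Schensted row insertion, recording in Q the position of each new cell.

Insert 5: appended to row 1. P = [[5]], Q = [[1]].
Insert 3: 3 bumps 5 from row 1; 5 starts row 2. P = [[3], [5]], Q = [[1], [2]].
Insert 1: 1 bumps 3 from row 1; 3 bumps 5 from row 2; 5 starts row 3. P = [[1], [3], [5]], Q = [[1], [2], [3]].
Insert 2: appended to row 1. P = [[1, 2], [3], [5]], Q = [[1, 4], [2], [3]].
Insert 4: appended to row 1. P = [[1, 2, 4], [3], [5]], Q = [[1, 4, 5], [2], [3]].

So P = [[1, 2, 4], [3], [5]], Q = [[1, 4, 5], [2], [3]].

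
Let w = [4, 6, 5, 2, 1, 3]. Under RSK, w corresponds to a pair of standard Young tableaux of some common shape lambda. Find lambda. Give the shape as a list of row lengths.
Row-insert each entry into an empty tableau.

After inserting 4: P = [[4]].
After inserting 6: P = [[4, 6]].
After inserting 5: P = [[4, 5], [6]].
After inserting 2: P = [[2, 5], [4], [6]].
After inserting 1: P = [[1, 5], [2], [4], [6]].
After inserting 3: P = [[1, 3], [2, 5], [4], [6]].

The final insertion tableau P = [[1, 3], [2, 5], [4], [6]] has shape [2, 2, 1, 1].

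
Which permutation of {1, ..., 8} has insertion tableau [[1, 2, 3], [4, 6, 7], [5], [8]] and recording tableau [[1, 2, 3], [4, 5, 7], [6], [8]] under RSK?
5 6 8 1 7 2 4 3

Reverse the RSK construction: for i from n down to 1, find the cell of Q containing i, remove the entry at that cell from P, and reverse-bump it up through P; the value ejected from row 1 is w(i).

Step i=8: Q has 8 at row 4, column 1; remove 8 from row 4 of P and reverse-bump: 8 enters row 3 and ejects 5; 5 enters row 2 and ejects 4; 4 enters row 1 and ejects 3. So w(8) = 3. P is now [[1, 2, 4], [5, 6, 7], [8]].
Step i=7: Q has 7 at row 2, column 3; remove 7 from row 2 of P and reverse-bump: 7 enters row 1 and ejects 4. So w(7) = 4. P is now [[1, 2, 7], [5, 6], [8]].
Step i=6: Q has 6 at row 3, column 1; remove 8 from row 3 of P and reverse-bump: 8 enters row 2 and ejects 6; 6 enters row 1 and ejects 2. So w(6) = 2. P is now [[1, 6, 7], [5, 8]].
Step i=5: Q has 5 at row 2, column 2; remove 8 from row 2 of P and reverse-bump: 8 enters row 1 and ejects 7. So w(5) = 7. P is now [[1, 6, 8], [5]].
Step i=4: Q has 4 at row 2, column 1; remove 5 from row 2 of P and reverse-bump: 5 enters row 1 and ejects 1. So w(4) = 1. P is now [[5, 6, 8]].
Step i=3: Q has 3 at row 1, column 3; remove that cell from P, ejecting 8. So w(3) = 8. P is now [[5, 6]].
Step i=2: Q has 2 at row 1, column 2; remove that cell from P, ejecting 6. So w(2) = 6. P is now [[5]].
Step i=1: Q has 1 at row 1, column 1; remove that cell from P, ejecting 5. So w(1) = 5. P is now [].

So w = 5 6 8 1 7 2 4 3.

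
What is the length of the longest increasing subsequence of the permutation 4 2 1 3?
2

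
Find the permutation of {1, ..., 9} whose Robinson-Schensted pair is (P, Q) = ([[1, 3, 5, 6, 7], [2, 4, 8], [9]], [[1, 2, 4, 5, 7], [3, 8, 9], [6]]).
Reverse the RSK construction: for i from n down to 1, find the cell of Q containing i, remove the entry at that cell from P, and reverse-bump it up through P; the value ejected from row 1 is w(i).

Step i=9: Q has 9 at row 2, column 3; remove 8 from row 2 of P and reverse-bump: 8 enters row 1 and ejects 7. So w(9) = 7. P is now [[1, 3, 5, 6, 8], [2, 4], [9]].
Step i=8: Q has 8 at row 2, column 2; remove 4 from row 2 of P and reverse-bump: 4 enters row 1 and ejects 3. So w(8) = 3. P is now [[1, 4, 5, 6, 8], [2], [9]].
Step i=7: Q has 7 at row 1, column 5; remove that cell from P, ejecting 8. So w(7) = 8. P is now [[1, 4, 5, 6], [2], [9]].
Step i=6: Q has 6 at row 3, column 1; remove 9 from row 3 of P and reverse-bump: 9 enters row 2 and ejects 2; 2 enters row 1 and ejects 1. So w(6) = 1. P is now [[2, 4, 5, 6], [9]].
Step i=5: Q has 5 at row 1, column 4; remove that cell from P, ejecting 6. So w(5) = 6. P is now [[2, 4, 5], [9]].
Step i=4: Q has 4 at row 1, column 3; remove that cell from P, ejecting 5. So w(4) = 5. P is now [[2, 4], [9]].
Step i=3: Q has 3 at row 2, column 1; remove 9 from row 2 of P and reverse-bump: 9 enters row 1 and ejects 4. So w(3) = 4. P is now [[2, 9]].
Step i=2: Q has 2 at row 1, column 2; remove that cell from P, ejecting 9. So w(2) = 9. P is now [[2]].
Step i=1: Q has 1 at row 1, column 1; remove that cell from P, ejecting 2. So w(1) = 2. P is now [].

So w = 2 9 4 5 6 1 8 3 7.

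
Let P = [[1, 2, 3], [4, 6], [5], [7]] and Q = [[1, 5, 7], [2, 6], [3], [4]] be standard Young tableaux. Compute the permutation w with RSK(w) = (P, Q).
Reverse the RSK construction: for i from n down to 1, find the cell of Q containing i, remove the entry at that cell from P, and reverse-bump it up through P; the value ejected from row 1 is w(i).

Step i=7: Q has 7 at row 1, column 3; remove that cell from P, ejecting 3. So w(7) = 3. P is now [[1, 2], [4, 6], [5], [7]].
Step i=6: Q has 6 at row 2, column 2; remove 6 from row 2 of P and reverse-bump: 6 enters row 1 and ejects 2. So w(6) = 2. P is now [[1, 6], [4], [5], [7]].
Step i=5: Q has 5 at row 1, column 2; remove that cell from P, ejecting 6. So w(5) = 6. P is now [[1], [4], [5], [7]].
Step i=4: Q has 4 at row 4, column 1; remove 7 from row 4 of P and reverse-bump: 7 enters row 3 and ejects 5; 5 enters row 2 and ejects 4; 4 enters row 1 and ejects 1. So w(4) = 1. P is now [[4], [5], [7]].
Step i=3: Q has 3 at row 3, column 1; remove 7 from row 3 of P and reverse-bump: 7 enters row 2 and ejects 5; 5 enters row 1 and ejects 4. So w(3) = 4. P is now [[5], [7]].
Step i=2: Q has 2 at row 2, column 1; remove 7 from row 2 of P and reverse-bump: 7 enters row 1 and ejects 5. So w(2) = 5. P is now [[7]].
Step i=1: Q has 1 at row 1, column 1; remove that cell from P, ejecting 7. So w(1) = 7. P is now [].

So w = 7 5 4 1 6 2 3.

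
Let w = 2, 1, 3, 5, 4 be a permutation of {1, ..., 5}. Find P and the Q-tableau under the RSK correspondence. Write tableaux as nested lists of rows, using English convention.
P = [[1, 3, 4], [2, 5]], Q = [[1, 3, 4], [2, 5]]

Insert each entry of the permutation into P by Schensted row insertion, recording in Q the position of each new cell.

Insert 2: appended to row 1. P = [[2]].
Insert 1: 1 bumps 2 from row 1; 2 starts row 2. P = [[1], [2]].
Insert 3: appended to row 1. P = [[1, 3], [2]].
Insert 5: appended to row 1. P = [[1, 3, 5], [2]].
Insert 4: 4 bumps 5 from row 1; 5 appends to row 2. P = [[1, 3, 4], [2, 5]].

So P = [[1, 3, 4], [2, 5]], Q = [[1, 3, 4], [2, 5]].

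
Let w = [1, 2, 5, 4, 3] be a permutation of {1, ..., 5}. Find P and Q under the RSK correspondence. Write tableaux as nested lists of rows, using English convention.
P = [[1, 2, 3], [4], [5]], Q = [[1, 2, 3], [4], [5]]

Insert each entry of the permutation into P by Schensted row insertion, recording in Q the position of each new cell.

Insert 1: appended to row 1. P = [[1]].
Insert 2: appended to row 1. P = [[1, 2]].
Insert 5: appended to row 1. P = [[1, 2, 5]].
Insert 4: 4 bumps 5 from row 1; 5 starts row 2. P = [[1, 2, 4], [5]].
Insert 3: 3 bumps 4 from row 1; 4 bumps 5 from row 2; 5 starts row 3. P = [[1, 2, 3], [4], [5]].

So P = [[1, 2, 3], [4], [5]], Q = [[1, 2, 3], [4], [5]].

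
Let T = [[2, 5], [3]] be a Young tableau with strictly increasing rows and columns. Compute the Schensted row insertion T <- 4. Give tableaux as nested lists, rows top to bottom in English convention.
[[2, 4], [3, 5]]

In row 1, 4 replaces 5 (the leftmost entry greater than 4); 5 is bumped to row 2. 5 is appended to row 2. The new tableau is [[2, 4], [3, 5]].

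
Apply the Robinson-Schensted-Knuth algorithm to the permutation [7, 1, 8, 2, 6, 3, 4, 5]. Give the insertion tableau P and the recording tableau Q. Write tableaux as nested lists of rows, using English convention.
Insert each entry of the permutation into P by Schensted row insertion, recording in Q the position of each new cell.

Insert 7: appended to row 1. P = [[7]], Q = [[1]].
Insert 1: 1 bumps 7 from row 1; 7 starts row 2. P = [[1], [7]], Q = [[1], [2]].
Insert 8: appended to row 1. P = [[1, 8], [7]], Q = [[1, 3], [2]].
Insert 2: 2 bumps 8 from row 1; 8 appends to row 2. P = [[1, 2], [7, 8]], Q = [[1, 3], [2, 4]].
Insert 6: appended to row 1. P = [[1, 2, 6], [7, 8]], Q = [[1, 3, 5], [2, 4]].
Insert 3: 3 bumps 6 from row 1; 6 bumps 7 from row 2; 7 starts row 3. P = [[1, 2, 3], [6, 8], [7]], Q = [[1, 3, 5], [2, 4], [6]].
Insert 4: appended to row 1. P = [[1, 2, 3, 4], [6, 8], [7]], Q = [[1, 3, 5, 7], [2, 4], [6]].
Insert 5: appended to row 1. P = [[1, 2, 3, 4, 5], [6, 8], [7]], Q = [[1, 3, 5, 7, 8], [2, 4], [6]].

So P = [[1, 2, 3, 4, 5], [6, 8], [7]], Q = [[1, 3, 5, 7, 8], [2, 4], [6]].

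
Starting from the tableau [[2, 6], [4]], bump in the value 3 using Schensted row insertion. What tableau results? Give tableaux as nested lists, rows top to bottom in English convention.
In row 1, 3 replaces 6 (the leftmost entry greater than 3); 6 is bumped to row 2. 6 is appended to row 2. The new tableau is [[2, 3], [4, 6]].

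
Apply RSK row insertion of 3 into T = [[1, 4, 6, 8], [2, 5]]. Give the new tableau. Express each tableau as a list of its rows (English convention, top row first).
[[1, 3, 6, 8], [2, 4], [5]]

In row 1, 3 replaces 4 (the leftmost entry greater than 3); 4 is bumped to row 2. In row 2, 4 replaces 5 (the leftmost entry greater than 4); 5 is bumped to row 3. 5 starts a new row 3. The new tableau is [[1, 3, 6, 8], [2, 4], [5]].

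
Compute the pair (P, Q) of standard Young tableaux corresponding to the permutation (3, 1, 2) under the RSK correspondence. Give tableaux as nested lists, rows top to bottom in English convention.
Insert each entry of the permutation into P by Schensted row insertion, recording in Q the position of each new cell.

Insert 3: appended to row 1. P = [[3]].
Insert 1: 1 bumps 3 from row 1; 3 starts row 2. P = [[1], [3]].
Insert 2: appended to row 1. P = [[1, 2], [3]].

So P = [[1, 2], [3]], Q = [[1, 3], [2]].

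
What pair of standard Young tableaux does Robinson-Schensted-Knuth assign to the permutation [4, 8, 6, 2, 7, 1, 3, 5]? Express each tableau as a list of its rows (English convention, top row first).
P = [[1, 3, 5], [2, 6, 7], [4], [8]], Q = [[1, 2, 5], [3, 7, 8], [4], [6]]

Insert each entry of the permutation into P by Schensted row insertion, recording in Q the position of each new cell.

Insert 4: appended to row 1. P = [[4]].
Insert 8: appended to row 1. P = [[4, 8]].
Insert 6: 6 bumps 8 from row 1; 8 starts row 2. P = [[4, 6], [8]].
Insert 2: 2 bumps 4 from row 1; 4 bumps 8 from row 2; 8 starts row 3. P = [[2, 6], [4], [8]].
Insert 7: appended to row 1. P = [[2, 6, 7], [4], [8]].
Insert 1: 1 bumps 2 from row 1; 2 bumps 4 from row 2; 4 bumps 8 from row 3; 8 starts row 4. P = [[1, 6, 7], [2], [4], [8]].
Insert 3: 3 bumps 6 from row 1; 6 appends to row 2. P = [[1, 3, 7], [2, 6], [4], [8]].
Insert 5: 5 bumps 7 from row 1; 7 appends to row 2. P = [[1, 3, 5], [2, 6, 7], [4], [8]].

So P = [[1, 3, 5], [2, 6, 7], [4], [8]], Q = [[1, 2, 5], [3, 7, 8], [4], [6]].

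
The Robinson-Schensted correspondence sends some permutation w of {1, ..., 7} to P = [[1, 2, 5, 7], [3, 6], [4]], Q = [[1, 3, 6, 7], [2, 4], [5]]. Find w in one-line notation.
4 1 6 3 2 5 7

Reverse the RSK construction: for i from n down to 1, find the cell of Q containing i, remove the entry at that cell from P, and reverse-bump it up through P; the value ejected from row 1 is w(i).

Step i=7: Q has 7 at row 1, column 4; remove that cell from P, ejecting 7. So w(7) = 7. P is now [[1, 2, 5], [3, 6], [4]].
Step i=6: Q has 6 at row 1, column 3; remove that cell from P, ejecting 5. So w(6) = 5. P is now [[1, 2], [3, 6], [4]].
Step i=5: Q has 5 at row 3, column 1; remove 4 from row 3 of P and reverse-bump: 4 enters row 2 and ejects 3; 3 enters row 1 and ejects 2. So w(5) = 2. P is now [[1, 3], [4, 6]].
Step i=4: Q has 4 at row 2, column 2; remove 6 from row 2 of P and reverse-bump: 6 enters row 1 and ejects 3. So w(4) = 3. P is now [[1, 6], [4]].
Step i=3: Q has 3 at row 1, column 2; remove that cell from P, ejecting 6. So w(3) = 6. P is now [[1], [4]].
Step i=2: Q has 2 at row 2, column 1; remove 4 from row 2 of P and reverse-bump: 4 enters row 1 and ejects 1. So w(2) = 1. P is now [[4]].
Step i=1: Q has 1 at row 1, column 1; remove that cell from P, ejecting 4. So w(1) = 4. P is now [].

So w = 4 1 6 3 2 5 7.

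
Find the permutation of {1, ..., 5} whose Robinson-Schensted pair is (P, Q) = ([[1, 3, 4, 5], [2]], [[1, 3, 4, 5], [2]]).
Reverse the RSK construction: for i from n down to 1, find the cell of Q containing i, remove the entry at that cell from P, and reverse-bump it up through P; the value ejected from row 1 is w(i).

Step i=5: Q has 5 at row 1, column 4; remove that cell from P, ejecting 5. So w(5) = 5. P is now [[1, 3, 4], [2]].
Step i=4: Q has 4 at row 1, column 3; remove that cell from P, ejecting 4. So w(4) = 4. P is now [[1, 3], [2]].
Step i=3: Q has 3 at row 1, column 2; remove that cell from P, ejecting 3. So w(3) = 3. P is now [[1], [2]].
Step i=2: Q has 2 at row 2, column 1; remove 2 from row 2 of P and reverse-bump: 2 enters row 1 and ejects 1. So w(2) = 1. P is now [[2]].
Step i=1: Q has 1 at row 1, column 1; remove that cell from P, ejecting 2. So w(1) = 2. P is now [].

So w = 2 1 3 4 5.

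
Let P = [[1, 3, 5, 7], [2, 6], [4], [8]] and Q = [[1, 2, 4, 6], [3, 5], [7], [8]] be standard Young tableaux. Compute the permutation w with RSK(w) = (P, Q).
Reverse RSK: for i = n, n-1, ..., 1, locate i in Q, remove the corresponding corner cell from P, and reverse-bump its entry up through P; the value ejected from row 1 is w(i).

So w = 2 4 3 8 6 7 5 1.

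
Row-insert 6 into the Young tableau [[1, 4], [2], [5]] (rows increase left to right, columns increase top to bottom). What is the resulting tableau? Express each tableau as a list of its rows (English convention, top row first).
[[1, 4, 6], [2], [5]]

6 is larger than every entry of row 1, so it is appended to row 1. The new tableau is [[1, 4, 6], [2], [5]].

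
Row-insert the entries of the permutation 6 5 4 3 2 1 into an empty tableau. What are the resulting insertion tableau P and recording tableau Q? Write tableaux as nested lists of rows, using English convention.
Insert each entry of the permutation into P by Schensted row insertion, recording in Q the position of each new cell.

After inserting 6: P = [[6]].
After inserting 5: P = [[5], [6]].
After inserting 4: P = [[4], [5], [6]].
After inserting 3: P = [[3], [4], [5], [6]].
After inserting 2: P = [[2], [3], [4], [5], [6]].
After inserting 1: P = [[1], [2], [3], [4], [5], [6]].

So P = [[1], [2], [3], [4], [5], [6]], Q = [[1], [2], [3], [4], [5], [6]].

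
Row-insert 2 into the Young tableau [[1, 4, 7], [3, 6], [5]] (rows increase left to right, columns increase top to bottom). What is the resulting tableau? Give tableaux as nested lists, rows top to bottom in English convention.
In row 1, 2 replaces 4 (the leftmost entry greater than 2); 4 is bumped to row 2. In row 2, 4 replaces 6 (the leftmost entry greater than 4); 6 is bumped to row 3. 6 is appended to row 3. The new tableau is [[1, 2, 7], [3, 4], [5, 6]].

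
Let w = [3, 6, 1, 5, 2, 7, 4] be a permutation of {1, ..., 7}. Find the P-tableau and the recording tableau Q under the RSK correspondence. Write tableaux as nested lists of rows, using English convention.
Insert each entry of the permutation into P by Schensted row insertion, recording in Q the position of each new cell.

After inserting 3: P = [[3]].
After inserting 6: P = [[3, 6]].
After inserting 1: P = [[1, 6], [3]].
After inserting 5: P = [[1, 5], [3, 6]].
After inserting 2: P = [[1, 2], [3, 5], [6]].
After inserting 7: P = [[1, 2, 7], [3, 5], [6]].
After inserting 4: P = [[1, 2, 4], [3, 5, 7], [6]].

So P = [[1, 2, 4], [3, 5, 7], [6]], Q = [[1, 2, 6], [3, 4, 7], [5]].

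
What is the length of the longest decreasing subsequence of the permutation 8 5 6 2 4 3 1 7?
5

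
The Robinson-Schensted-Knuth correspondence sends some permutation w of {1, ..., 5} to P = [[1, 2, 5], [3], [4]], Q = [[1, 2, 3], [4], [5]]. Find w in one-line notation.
1 4 5 3 2

Reverse RSK: for i = n, n-1, ..., 1, locate i in Q, remove the corresponding corner cell from P, and reverse-bump its entry up through P; the value ejected from row 1 is w(i).

So w = 1 4 5 3 2.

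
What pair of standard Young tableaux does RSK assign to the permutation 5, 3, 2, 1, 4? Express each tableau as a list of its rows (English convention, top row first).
Insert each entry of the permutation into P by Schensted row insertion, recording in Q the position of each new cell.

Insert 5: appended to row 1. P = [[5]].
Insert 3: 3 bumps 5 from row 1; 5 starts row 2. P = [[3], [5]].
Insert 2: 2 bumps 3 from row 1; 3 bumps 5 from row 2; 5 starts row 3. P = [[2], [3], [5]].
Insert 1: 1 bumps 2 from row 1; 2 bumps 3 from row 2; 3 bumps 5 from row 3; 5 starts row 4. P = [[1], [2], [3], [5]].
Insert 4: appended to row 1. P = [[1, 4], [2], [3], [5]].

So P = [[1, 4], [2], [3], [5]], Q = [[1, 5], [2], [3], [4]].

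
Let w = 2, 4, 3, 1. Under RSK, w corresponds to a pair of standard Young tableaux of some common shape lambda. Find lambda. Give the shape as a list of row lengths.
RSK row insertion gives P = [[1, 3], [2], [4]], which has shape [2, 1, 1].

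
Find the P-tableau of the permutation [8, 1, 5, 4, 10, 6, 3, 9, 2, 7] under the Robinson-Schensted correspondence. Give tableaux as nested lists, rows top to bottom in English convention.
Insert 8: appended to row 1. P = [[8]].
Insert 1: 1 bumps 8 from row 1; 8 starts row 2. P = [[1], [8]].
Insert 5: appended to row 1. P = [[1, 5], [8]].
Insert 4: 4 bumps 5 from row 1; 5 bumps 8 from row 2; 8 starts row 3. P = [[1, 4], [5], [8]].
Insert 10: appended to row 1. P = [[1, 4, 10], [5], [8]].
Insert 6: 6 bumps 10 from row 1; 10 appends to row 2. P = [[1, 4, 6], [5, 10], [8]].
Insert 3: 3 bumps 4 from row 1; 4 bumps 5 from row 2; 5 bumps 8 from row 3; 8 starts row 4. P = [[1, 3, 6], [4, 10], [5], [8]].
Insert 9: appended to row 1. P = [[1, 3, 6, 9], [4, 10], [5], [8]].
Insert 2: 2 bumps 3 from row 1; 3 bumps 4 from row 2; 4 bumps 5 from row 3; 5 bumps 8 from row 4; 8 starts row 5. P = [[1, 2, 6, 9], [3, 10], [4], [5], [8]].
Insert 7: 7 bumps 9 from row 1; 9 bumps 10 from row 2; 10 appends to row 3. P = [[1, 2, 6, 7], [3, 9], [4, 10], [5], [8]].

So P = [[1, 2, 6, 7], [3, 9], [4, 10], [5], [8]].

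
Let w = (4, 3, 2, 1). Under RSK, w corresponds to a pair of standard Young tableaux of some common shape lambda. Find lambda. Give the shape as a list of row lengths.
[1, 1, 1, 1]

RSK row insertion gives P = [[1], [2], [3], [4]], which has shape [1, 1, 1, 1].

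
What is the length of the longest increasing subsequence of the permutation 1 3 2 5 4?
3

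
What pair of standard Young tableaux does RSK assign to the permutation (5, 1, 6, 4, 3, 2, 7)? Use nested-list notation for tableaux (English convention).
P = [[1, 2, 7], [3, 6], [4], [5]], Q = [[1, 3, 7], [2, 4], [5], [6]]

Insert each entry of the permutation into P by Schensted row insertion, recording in Q the position of each new cell.

Insert 5: appended to row 1. P = [[5]].
Insert 1: 1 bumps 5 from row 1; 5 starts row 2. P = [[1], [5]].
Insert 6: appended to row 1. P = [[1, 6], [5]].
Insert 4: 4 bumps 6 from row 1; 6 appends to row 2. P = [[1, 4], [5, 6]].
Insert 3: 3 bumps 4 from row 1; 4 bumps 5 from row 2; 5 starts row 3. P = [[1, 3], [4, 6], [5]].
Insert 2: 2 bumps 3 from row 1; 3 bumps 4 from row 2; 4 bumps 5 from row 3; 5 starts row 4. P = [[1, 2], [3, 6], [4], [5]].
Insert 7: appended to row 1. P = [[1, 2, 7], [3, 6], [4], [5]].

So P = [[1, 2, 7], [3, 6], [4], [5]], Q = [[1, 3, 7], [2, 4], [5], [6]].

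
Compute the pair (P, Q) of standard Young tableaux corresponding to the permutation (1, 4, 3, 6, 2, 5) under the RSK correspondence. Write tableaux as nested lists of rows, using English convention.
Insert each entry of the permutation into P by Schensted row insertion, recording in Q the position of each new cell.

Insert 1: appended to row 1. P = [[1]], Q = [[1]].
Insert 4: appended to row 1. P = [[1, 4]], Q = [[1, 2]].
Insert 3: 3 bumps 4 from row 1; 4 starts row 2. P = [[1, 3], [4]], Q = [[1, 2], [3]].
Insert 6: appended to row 1. P = [[1, 3, 6], [4]], Q = [[1, 2, 4], [3]].
Insert 2: 2 bumps 3 from row 1; 3 bumps 4 from row 2; 4 starts row 3. P = [[1, 2, 6], [3], [4]], Q = [[1, 2, 4], [3], [5]].
Insert 5: 5 bumps 6 from row 1; 6 appends to row 2. P = [[1, 2, 5], [3, 6], [4]], Q = [[1, 2, 4], [3, 6], [5]].

So P = [[1, 2, 5], [3, 6], [4]], Q = [[1, 2, 4], [3, 6], [5]].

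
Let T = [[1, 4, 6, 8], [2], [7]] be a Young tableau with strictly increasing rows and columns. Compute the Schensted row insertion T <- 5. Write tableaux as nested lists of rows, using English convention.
In row 1, 5 replaces 6 (the leftmost entry greater than 5); 6 is bumped to row 2. 6 is appended to row 2. The new tableau is [[1, 4, 5, 8], [2, 6], [7]].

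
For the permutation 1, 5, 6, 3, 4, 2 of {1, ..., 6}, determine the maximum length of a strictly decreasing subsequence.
3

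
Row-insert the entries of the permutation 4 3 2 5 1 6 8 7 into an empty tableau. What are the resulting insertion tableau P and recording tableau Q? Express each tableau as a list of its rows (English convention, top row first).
P = [[1, 5, 6, 7], [2, 8], [3], [4]], Q = [[1, 4, 6, 7], [2, 8], [3], [5]]

Insert each entry of the permutation into P by Schensted row insertion, recording in Q the position of each new cell.

Insert 4: appended to row 1. P = [[4]], Q = [[1]].
Insert 3: 3 bumps 4 from row 1; 4 starts row 2. P = [[3], [4]], Q = [[1], [2]].
Insert 2: 2 bumps 3 from row 1; 3 bumps 4 from row 2; 4 starts row 3. P = [[2], [3], [4]], Q = [[1], [2], [3]].
Insert 5: appended to row 1. P = [[2, 5], [3], [4]], Q = [[1, 4], [2], [3]].
Insert 1: 1 bumps 2 from row 1; 2 bumps 3 from row 2; 3 bumps 4 from row 3; 4 starts row 4. P = [[1, 5], [2], [3], [4]], Q = [[1, 4], [2], [3], [5]].
Insert 6: appended to row 1. P = [[1, 5, 6], [2], [3], [4]], Q = [[1, 4, 6], [2], [3], [5]].
Insert 8: appended to row 1. P = [[1, 5, 6, 8], [2], [3], [4]], Q = [[1, 4, 6, 7], [2], [3], [5]].
Insert 7: 7 bumps 8 from row 1; 8 appends to row 2. P = [[1, 5, 6, 7], [2, 8], [3], [4]], Q = [[1, 4, 6, 7], [2, 8], [3], [5]].

So P = [[1, 5, 6, 7], [2, 8], [3], [4]], Q = [[1, 4, 6, 7], [2, 8], [3], [5]].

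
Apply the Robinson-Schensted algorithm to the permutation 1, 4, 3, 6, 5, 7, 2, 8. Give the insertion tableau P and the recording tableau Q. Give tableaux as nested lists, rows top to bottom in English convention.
Insert each entry of the permutation into P by Schensted row insertion, recording in Q the position of each new cell.

After inserting 1: P = [[1]].
After inserting 4: P = [[1, 4]].
After inserting 3: P = [[1, 3], [4]].
After inserting 6: P = [[1, 3, 6], [4]].
After inserting 5: P = [[1, 3, 5], [4, 6]].
After inserting 7: P = [[1, 3, 5, 7], [4, 6]].
After inserting 2: P = [[1, 2, 5, 7], [3, 6], [4]].
After inserting 8: P = [[1, 2, 5, 7, 8], [3, 6], [4]].

So P = [[1, 2, 5, 7, 8], [3, 6], [4]], Q = [[1, 2, 4, 6, 8], [3, 5], [7]].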